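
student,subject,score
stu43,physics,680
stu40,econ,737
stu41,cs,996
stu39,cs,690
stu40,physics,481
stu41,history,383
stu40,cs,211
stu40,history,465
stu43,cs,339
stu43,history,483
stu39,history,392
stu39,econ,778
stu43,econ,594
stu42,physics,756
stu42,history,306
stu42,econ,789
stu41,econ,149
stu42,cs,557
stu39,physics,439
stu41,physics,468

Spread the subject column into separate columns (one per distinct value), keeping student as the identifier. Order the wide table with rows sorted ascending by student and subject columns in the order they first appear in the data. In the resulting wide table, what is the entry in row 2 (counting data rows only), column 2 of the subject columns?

With rows sorted ascending by student, row 2 is student=stu40. subject columns in first-appearance order: physics, econ, cs, history; column 2 is econ.
Long rows with student=stu40, subject=econ: score = 737.

737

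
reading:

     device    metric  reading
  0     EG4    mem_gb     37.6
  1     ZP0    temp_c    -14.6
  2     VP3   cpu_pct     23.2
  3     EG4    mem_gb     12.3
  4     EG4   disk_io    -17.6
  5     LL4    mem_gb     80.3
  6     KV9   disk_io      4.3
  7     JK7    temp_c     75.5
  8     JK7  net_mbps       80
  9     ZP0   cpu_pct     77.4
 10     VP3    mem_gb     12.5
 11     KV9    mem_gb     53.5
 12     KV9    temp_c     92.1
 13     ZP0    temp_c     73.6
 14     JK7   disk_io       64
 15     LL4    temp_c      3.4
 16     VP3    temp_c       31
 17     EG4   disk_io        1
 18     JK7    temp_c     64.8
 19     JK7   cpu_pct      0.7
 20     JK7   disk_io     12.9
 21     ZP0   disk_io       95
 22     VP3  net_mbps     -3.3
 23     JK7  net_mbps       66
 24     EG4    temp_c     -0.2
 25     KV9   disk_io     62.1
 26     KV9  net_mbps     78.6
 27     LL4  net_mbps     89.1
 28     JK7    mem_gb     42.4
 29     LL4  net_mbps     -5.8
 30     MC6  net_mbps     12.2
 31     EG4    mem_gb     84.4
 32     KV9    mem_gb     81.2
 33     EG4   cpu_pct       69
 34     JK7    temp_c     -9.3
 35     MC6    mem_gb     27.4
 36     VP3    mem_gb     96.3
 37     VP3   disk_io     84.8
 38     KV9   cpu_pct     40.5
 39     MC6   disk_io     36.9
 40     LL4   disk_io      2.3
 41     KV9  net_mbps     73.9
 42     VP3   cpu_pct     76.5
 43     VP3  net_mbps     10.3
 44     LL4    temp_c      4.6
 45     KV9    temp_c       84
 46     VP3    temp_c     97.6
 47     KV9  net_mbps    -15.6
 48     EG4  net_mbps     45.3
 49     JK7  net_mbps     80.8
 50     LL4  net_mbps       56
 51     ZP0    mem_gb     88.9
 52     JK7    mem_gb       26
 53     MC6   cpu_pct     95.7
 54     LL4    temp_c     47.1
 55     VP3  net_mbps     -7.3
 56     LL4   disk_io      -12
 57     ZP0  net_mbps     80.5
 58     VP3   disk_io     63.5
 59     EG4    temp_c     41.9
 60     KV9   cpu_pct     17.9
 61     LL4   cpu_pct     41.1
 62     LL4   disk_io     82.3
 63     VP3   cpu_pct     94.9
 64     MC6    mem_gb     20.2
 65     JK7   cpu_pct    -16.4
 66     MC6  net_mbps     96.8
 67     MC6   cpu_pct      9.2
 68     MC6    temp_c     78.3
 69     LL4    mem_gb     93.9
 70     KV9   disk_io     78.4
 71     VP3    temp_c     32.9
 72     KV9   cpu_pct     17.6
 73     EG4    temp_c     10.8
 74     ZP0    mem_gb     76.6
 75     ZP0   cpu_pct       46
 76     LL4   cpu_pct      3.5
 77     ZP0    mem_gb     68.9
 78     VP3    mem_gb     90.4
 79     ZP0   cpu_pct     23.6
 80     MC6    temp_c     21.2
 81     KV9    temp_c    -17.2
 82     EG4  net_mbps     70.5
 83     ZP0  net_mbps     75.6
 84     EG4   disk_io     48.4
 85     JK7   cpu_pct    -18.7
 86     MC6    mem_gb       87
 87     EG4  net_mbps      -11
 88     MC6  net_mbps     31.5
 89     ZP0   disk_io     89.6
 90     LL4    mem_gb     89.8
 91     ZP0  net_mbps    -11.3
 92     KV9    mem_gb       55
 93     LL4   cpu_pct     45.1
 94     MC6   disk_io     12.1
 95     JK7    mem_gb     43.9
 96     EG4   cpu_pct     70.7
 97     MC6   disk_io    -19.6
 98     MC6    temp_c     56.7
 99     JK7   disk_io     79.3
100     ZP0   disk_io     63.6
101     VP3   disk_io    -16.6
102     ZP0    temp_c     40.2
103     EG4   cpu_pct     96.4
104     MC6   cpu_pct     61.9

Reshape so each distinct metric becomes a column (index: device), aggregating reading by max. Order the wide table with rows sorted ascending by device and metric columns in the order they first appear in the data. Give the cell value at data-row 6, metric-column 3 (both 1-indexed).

94.9

With rows sorted ascending by device, row 6 is device=VP3. metric columns in first-appearance order: mem_gb, temp_c, cpu_pct, disk_io, net_mbps; column 3 is cpu_pct.
Long rows with device=VP3, metric=cpu_pct: max(23.2, 76.5, 94.9) = 94.9.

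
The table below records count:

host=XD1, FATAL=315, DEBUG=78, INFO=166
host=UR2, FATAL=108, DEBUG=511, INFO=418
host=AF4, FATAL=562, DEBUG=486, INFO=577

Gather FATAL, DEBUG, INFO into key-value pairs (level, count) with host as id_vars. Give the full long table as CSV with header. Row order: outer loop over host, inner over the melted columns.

host,level,count
XD1,FATAL,315
XD1,DEBUG,78
XD1,INFO,166
UR2,FATAL,108
UR2,DEBUG,511
UR2,INFO,418
AF4,FATAL,562
AF4,DEBUG,486
AF4,INFO,577

Each (host, column) pair becomes one row: 3 × 3 = 9 rows.
For example, (XD1, FATAL) → count=315.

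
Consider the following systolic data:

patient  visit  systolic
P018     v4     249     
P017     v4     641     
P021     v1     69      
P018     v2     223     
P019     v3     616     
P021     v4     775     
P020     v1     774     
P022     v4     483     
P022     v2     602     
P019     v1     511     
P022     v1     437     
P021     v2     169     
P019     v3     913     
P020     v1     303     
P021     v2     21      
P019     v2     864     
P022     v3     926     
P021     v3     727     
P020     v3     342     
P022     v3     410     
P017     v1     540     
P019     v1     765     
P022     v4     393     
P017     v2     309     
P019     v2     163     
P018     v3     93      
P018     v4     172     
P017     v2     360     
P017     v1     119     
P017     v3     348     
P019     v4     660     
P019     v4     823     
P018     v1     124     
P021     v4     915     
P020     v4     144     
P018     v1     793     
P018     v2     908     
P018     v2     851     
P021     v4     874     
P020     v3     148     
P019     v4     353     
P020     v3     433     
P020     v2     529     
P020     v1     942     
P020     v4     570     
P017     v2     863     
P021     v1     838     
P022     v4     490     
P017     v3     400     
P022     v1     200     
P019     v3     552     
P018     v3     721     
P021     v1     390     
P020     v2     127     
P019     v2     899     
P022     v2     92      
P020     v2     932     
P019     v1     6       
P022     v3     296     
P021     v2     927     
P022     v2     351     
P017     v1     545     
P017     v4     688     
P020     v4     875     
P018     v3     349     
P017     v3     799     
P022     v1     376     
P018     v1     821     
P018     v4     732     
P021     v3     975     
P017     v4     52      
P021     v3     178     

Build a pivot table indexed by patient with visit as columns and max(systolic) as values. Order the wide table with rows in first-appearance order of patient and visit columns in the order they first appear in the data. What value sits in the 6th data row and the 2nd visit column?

437

With rows in first-appearance order of patient, row 6 is patient=P022. visit columns in first-appearance order: v4, v1, v2, v3; column 2 is v1.
Long rows with patient=P022, visit=v1: max(437, 200, 376) = 437.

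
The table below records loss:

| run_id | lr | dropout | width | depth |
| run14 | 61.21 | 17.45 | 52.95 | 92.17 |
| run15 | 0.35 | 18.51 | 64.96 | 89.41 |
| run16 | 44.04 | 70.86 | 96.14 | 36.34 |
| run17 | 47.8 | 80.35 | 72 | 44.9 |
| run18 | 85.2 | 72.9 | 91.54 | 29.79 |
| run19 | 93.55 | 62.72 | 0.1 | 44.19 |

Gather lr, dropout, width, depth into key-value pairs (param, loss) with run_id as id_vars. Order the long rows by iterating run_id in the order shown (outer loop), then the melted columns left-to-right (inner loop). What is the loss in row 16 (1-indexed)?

44.9

24 rows total (6 × 4). Row 16: index ⌊(16-1)/4⌋ = 3 into run_id → run17; (16-1) mod 4 = 3 into the melted columns → depth.
So row 16 is (run17, depth, 44.9); loss = 44.9.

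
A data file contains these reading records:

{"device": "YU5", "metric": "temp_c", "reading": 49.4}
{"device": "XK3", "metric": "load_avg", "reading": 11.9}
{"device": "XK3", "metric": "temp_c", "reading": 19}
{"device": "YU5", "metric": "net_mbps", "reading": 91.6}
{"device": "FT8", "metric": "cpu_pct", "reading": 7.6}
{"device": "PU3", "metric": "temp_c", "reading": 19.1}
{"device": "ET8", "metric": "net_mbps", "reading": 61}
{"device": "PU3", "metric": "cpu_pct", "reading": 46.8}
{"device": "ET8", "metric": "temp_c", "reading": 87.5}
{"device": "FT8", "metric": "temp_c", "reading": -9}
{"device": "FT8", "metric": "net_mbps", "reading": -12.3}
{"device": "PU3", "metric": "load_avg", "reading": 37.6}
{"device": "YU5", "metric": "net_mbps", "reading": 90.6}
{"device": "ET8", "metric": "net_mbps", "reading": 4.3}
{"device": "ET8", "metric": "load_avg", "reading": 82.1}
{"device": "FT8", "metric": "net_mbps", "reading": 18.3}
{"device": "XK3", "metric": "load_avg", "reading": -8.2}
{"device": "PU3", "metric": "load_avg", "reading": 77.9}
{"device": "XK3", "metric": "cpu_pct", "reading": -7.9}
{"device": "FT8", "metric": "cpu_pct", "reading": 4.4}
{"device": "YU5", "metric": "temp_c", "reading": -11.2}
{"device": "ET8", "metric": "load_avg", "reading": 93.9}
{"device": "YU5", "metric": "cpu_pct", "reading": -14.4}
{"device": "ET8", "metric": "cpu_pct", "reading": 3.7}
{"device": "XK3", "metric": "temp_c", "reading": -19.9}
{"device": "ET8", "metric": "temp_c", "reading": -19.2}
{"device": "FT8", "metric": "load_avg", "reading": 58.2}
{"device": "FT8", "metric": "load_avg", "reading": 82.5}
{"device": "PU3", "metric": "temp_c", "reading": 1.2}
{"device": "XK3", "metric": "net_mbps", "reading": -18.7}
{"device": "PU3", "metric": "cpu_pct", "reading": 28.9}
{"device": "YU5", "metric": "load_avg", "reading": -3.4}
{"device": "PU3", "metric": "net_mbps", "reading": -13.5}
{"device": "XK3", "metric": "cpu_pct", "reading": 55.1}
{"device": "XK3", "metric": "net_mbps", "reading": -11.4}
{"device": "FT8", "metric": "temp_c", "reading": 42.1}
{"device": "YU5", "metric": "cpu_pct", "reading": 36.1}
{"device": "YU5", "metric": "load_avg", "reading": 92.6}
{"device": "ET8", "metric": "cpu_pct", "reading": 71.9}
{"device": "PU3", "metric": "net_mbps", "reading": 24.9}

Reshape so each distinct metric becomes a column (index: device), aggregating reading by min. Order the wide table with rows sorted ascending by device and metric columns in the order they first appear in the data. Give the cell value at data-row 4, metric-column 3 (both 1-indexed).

-18.7

With rows sorted ascending by device, row 4 is device=XK3. metric columns in first-appearance order: temp_c, load_avg, net_mbps, cpu_pct; column 3 is net_mbps.
Long rows with device=XK3, metric=net_mbps: min(-18.7, -11.4) = -18.7.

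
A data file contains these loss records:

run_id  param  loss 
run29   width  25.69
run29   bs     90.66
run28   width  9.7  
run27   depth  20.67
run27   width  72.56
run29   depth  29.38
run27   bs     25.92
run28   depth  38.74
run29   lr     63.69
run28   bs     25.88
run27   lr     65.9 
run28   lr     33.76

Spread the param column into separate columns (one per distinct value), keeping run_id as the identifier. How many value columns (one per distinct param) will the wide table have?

4

4 distinct param values: depth, bs, width, lr.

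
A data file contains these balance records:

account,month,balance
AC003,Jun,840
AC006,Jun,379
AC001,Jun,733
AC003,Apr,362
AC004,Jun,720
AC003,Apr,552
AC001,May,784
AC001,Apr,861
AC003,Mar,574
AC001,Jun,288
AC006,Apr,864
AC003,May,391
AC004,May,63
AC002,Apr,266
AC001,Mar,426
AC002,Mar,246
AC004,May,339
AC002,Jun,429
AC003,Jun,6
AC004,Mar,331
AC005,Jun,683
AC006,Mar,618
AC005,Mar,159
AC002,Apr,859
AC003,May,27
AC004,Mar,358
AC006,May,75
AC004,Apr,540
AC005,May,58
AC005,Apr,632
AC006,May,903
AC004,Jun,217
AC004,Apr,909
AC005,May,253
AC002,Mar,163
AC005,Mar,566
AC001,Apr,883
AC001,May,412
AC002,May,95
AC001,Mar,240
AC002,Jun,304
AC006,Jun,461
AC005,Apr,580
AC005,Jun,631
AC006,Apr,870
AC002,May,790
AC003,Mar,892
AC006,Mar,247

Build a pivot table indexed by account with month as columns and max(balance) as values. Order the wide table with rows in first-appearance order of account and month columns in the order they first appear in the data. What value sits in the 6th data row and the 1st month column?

With rows in first-appearance order of account, row 6 is account=AC005. month columns in first-appearance order: Jun, Apr, May, Mar; column 1 is Jun.
Long rows with account=AC005, month=Jun: max(683, 631) = 683.

683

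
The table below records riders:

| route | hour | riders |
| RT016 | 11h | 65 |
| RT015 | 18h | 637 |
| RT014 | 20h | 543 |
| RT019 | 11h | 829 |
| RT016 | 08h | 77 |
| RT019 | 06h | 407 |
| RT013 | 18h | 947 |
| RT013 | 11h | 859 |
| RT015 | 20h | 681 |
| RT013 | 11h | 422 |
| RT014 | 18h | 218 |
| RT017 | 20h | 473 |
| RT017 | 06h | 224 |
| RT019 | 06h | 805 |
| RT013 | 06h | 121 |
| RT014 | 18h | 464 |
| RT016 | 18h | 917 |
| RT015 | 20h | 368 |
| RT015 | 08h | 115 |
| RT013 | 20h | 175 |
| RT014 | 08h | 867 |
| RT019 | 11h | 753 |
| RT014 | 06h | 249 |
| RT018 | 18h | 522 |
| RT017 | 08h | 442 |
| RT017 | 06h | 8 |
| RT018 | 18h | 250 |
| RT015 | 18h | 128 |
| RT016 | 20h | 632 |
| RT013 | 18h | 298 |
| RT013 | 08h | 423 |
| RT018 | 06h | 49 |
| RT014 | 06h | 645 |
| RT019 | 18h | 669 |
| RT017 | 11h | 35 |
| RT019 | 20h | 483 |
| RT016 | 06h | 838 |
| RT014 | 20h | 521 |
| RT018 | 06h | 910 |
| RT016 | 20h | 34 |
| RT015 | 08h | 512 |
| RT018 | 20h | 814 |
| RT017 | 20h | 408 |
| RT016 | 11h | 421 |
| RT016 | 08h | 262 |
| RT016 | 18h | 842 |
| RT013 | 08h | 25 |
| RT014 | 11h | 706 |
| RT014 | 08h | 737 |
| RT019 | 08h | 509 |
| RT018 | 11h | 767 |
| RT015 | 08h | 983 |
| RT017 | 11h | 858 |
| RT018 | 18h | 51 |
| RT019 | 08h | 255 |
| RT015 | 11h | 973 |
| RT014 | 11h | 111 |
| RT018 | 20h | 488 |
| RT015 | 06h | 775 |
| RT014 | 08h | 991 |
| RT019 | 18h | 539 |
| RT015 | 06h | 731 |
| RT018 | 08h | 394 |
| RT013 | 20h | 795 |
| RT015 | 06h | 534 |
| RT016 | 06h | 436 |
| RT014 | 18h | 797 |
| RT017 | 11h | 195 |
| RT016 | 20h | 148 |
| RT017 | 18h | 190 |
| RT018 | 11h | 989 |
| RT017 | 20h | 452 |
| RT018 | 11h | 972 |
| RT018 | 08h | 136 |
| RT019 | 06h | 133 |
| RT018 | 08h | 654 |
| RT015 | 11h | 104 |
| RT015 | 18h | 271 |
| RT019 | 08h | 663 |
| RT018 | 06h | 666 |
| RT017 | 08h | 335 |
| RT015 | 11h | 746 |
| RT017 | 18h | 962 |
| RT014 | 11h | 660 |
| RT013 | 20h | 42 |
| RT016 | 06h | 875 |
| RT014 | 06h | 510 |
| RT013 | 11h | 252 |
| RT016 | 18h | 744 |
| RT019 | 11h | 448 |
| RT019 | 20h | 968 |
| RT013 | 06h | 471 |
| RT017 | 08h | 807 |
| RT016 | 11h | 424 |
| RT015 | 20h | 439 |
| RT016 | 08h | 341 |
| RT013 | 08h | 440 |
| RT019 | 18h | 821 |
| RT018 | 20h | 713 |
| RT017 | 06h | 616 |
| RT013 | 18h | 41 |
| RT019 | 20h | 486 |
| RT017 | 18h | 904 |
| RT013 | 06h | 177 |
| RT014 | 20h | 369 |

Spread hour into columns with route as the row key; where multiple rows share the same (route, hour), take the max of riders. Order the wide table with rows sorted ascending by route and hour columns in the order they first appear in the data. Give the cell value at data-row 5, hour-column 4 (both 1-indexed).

807

With rows sorted ascending by route, row 5 is route=RT017. hour columns in first-appearance order: 11h, 18h, 20h, 08h, 06h; column 4 is 08h.
Long rows with route=RT017, hour=08h: max(442, 335, 807) = 807.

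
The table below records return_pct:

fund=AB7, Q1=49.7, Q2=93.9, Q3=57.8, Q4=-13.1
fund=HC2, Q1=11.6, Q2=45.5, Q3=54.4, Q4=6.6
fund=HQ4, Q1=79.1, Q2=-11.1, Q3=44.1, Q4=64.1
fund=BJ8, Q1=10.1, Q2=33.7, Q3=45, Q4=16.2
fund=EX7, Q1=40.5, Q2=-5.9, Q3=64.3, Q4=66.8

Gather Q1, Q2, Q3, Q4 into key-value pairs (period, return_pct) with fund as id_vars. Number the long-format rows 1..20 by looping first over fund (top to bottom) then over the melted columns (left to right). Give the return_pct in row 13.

10.1

20 rows total (5 × 4). Row 13: index ⌊(13-1)/4⌋ = 3 into fund → BJ8; (13-1) mod 4 = 0 into the melted columns → Q1.
So row 13 is (BJ8, Q1, 10.1); return_pct = 10.1.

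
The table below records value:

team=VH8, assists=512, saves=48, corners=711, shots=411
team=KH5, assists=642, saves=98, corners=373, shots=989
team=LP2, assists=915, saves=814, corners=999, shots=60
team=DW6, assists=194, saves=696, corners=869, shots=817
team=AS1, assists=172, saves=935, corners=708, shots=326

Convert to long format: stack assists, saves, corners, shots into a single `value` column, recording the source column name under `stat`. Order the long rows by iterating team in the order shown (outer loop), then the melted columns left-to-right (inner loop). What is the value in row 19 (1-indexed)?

20 rows total (5 × 4). Row 19: index ⌊(19-1)/4⌋ = 4 into team → AS1; (19-1) mod 4 = 2 into the melted columns → corners.
So row 19 is (AS1, corners, 708); value = 708.

708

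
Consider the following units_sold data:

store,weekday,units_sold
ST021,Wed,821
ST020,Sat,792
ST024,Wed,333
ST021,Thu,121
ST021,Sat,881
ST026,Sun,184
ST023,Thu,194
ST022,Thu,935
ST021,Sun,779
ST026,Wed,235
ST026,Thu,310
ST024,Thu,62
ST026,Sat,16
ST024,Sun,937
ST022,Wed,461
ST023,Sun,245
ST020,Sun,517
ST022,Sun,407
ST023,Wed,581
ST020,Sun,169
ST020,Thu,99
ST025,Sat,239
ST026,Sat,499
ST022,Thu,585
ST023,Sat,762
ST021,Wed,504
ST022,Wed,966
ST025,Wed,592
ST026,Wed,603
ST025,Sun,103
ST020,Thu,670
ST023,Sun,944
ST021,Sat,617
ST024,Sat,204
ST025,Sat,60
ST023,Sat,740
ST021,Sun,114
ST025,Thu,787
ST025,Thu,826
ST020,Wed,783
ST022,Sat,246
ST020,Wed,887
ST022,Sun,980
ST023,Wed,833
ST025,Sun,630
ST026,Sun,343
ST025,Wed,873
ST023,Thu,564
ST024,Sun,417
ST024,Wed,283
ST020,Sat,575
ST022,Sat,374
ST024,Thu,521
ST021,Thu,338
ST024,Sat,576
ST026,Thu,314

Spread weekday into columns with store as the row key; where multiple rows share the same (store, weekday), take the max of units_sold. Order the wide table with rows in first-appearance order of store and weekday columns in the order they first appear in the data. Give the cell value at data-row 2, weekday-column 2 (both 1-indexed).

With rows in first-appearance order of store, row 2 is store=ST020. weekday columns in first-appearance order: Wed, Sat, Thu, Sun; column 2 is Sat.
Long rows with store=ST020, weekday=Sat: max(792, 575) = 792.

792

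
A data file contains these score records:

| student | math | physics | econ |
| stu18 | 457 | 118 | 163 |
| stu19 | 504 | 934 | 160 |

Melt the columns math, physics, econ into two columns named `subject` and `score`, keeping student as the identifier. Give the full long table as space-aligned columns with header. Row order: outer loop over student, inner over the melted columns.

Each (student, column) pair becomes one row: 2 × 3 = 6 rows.
For example, (stu18, math) → score=457.

student  subject  score
stu18    math     457  
stu18    physics  118  
stu18    econ     163  
stu19    math     504  
stu19    physics  934  
stu19    econ     160  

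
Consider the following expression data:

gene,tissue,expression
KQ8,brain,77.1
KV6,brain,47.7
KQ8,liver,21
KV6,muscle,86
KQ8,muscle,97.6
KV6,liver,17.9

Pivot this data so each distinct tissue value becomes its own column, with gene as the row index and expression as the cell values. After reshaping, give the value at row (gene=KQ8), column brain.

77.1

Wide layout: rows indexed by gene, columns are the 3 distinct tissue values (brain, liver, muscle).
Cell (gene=KQ8, tissue=brain) draws from the long row where gene=KQ8 and tissue=brain, which has expression=77.1.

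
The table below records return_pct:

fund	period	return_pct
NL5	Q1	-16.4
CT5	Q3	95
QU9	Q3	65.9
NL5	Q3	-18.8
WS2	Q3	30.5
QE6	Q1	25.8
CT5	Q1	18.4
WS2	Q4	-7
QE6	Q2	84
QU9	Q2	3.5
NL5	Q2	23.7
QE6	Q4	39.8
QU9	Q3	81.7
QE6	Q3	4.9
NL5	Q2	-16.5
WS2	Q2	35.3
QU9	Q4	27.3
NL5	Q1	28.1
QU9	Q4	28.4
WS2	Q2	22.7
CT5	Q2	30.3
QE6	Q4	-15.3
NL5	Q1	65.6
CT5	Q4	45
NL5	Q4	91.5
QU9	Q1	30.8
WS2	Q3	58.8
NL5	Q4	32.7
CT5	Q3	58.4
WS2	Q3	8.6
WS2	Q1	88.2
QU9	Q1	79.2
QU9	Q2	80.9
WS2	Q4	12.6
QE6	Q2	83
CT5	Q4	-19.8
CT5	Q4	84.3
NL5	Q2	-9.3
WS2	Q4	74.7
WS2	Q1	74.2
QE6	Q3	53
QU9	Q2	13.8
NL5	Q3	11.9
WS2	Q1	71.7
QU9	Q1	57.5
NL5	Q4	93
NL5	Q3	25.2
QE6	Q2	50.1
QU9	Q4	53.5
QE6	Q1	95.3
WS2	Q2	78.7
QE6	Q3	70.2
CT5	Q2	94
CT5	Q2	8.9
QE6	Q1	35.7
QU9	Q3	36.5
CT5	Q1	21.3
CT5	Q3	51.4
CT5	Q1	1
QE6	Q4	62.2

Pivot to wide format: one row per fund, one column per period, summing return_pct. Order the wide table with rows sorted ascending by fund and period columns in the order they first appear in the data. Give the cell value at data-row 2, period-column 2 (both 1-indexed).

18.3

With rows sorted ascending by fund, row 2 is fund=NL5. period columns in first-appearance order: Q1, Q3, Q4, Q2; column 2 is Q3.
Long rows with fund=NL5, period=Q3: -18.8 + 11.9 + 25.2 = 18.3.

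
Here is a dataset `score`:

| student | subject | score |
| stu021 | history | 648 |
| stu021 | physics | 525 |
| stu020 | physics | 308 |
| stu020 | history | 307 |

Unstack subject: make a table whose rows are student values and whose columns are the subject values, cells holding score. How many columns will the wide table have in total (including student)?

3

1 column for student plus 2 distinct subject values → 3 columns.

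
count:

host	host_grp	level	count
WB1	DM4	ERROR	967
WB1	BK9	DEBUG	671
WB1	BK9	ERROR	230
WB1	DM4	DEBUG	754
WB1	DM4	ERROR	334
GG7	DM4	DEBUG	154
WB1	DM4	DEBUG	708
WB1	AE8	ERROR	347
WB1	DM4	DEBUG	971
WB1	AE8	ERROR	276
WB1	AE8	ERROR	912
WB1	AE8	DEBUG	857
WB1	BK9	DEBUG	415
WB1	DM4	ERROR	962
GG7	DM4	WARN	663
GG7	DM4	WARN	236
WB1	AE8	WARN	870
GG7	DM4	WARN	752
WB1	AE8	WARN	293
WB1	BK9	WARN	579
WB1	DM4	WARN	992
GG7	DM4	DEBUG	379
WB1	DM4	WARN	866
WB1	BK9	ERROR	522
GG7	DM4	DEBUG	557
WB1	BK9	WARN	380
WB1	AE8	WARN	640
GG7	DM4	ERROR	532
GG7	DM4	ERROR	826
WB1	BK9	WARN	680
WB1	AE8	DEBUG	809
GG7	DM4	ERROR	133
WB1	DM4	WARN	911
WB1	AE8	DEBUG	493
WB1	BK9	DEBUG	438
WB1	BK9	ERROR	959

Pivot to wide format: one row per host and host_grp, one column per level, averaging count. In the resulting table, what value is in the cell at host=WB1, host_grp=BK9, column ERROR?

570.33

Rows with host=WB1, host_grp=BK9 and level=ERROR: count values are 230, 522, 959.
(230 + 522 + 959) / 3 = 570.33.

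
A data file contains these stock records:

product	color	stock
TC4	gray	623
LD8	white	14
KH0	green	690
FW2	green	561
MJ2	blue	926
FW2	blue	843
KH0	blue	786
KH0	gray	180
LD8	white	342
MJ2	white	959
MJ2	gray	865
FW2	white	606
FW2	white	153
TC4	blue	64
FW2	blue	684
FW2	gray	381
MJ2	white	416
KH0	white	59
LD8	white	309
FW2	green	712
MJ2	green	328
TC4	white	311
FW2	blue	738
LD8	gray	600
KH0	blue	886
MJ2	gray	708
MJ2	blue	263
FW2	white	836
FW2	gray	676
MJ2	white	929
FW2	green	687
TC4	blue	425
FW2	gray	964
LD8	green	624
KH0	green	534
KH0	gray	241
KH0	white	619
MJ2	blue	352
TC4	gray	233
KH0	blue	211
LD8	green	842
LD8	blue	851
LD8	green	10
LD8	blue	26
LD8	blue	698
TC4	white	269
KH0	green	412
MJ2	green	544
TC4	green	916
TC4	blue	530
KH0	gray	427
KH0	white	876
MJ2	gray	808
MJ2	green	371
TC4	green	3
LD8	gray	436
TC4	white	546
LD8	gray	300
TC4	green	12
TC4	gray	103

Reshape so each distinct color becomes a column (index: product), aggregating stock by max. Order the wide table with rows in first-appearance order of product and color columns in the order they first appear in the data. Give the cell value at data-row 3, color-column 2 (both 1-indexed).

876

With rows in first-appearance order of product, row 3 is product=KH0. color columns in first-appearance order: gray, white, green, blue; column 2 is white.
Long rows with product=KH0, color=white: max(59, 619, 876) = 876.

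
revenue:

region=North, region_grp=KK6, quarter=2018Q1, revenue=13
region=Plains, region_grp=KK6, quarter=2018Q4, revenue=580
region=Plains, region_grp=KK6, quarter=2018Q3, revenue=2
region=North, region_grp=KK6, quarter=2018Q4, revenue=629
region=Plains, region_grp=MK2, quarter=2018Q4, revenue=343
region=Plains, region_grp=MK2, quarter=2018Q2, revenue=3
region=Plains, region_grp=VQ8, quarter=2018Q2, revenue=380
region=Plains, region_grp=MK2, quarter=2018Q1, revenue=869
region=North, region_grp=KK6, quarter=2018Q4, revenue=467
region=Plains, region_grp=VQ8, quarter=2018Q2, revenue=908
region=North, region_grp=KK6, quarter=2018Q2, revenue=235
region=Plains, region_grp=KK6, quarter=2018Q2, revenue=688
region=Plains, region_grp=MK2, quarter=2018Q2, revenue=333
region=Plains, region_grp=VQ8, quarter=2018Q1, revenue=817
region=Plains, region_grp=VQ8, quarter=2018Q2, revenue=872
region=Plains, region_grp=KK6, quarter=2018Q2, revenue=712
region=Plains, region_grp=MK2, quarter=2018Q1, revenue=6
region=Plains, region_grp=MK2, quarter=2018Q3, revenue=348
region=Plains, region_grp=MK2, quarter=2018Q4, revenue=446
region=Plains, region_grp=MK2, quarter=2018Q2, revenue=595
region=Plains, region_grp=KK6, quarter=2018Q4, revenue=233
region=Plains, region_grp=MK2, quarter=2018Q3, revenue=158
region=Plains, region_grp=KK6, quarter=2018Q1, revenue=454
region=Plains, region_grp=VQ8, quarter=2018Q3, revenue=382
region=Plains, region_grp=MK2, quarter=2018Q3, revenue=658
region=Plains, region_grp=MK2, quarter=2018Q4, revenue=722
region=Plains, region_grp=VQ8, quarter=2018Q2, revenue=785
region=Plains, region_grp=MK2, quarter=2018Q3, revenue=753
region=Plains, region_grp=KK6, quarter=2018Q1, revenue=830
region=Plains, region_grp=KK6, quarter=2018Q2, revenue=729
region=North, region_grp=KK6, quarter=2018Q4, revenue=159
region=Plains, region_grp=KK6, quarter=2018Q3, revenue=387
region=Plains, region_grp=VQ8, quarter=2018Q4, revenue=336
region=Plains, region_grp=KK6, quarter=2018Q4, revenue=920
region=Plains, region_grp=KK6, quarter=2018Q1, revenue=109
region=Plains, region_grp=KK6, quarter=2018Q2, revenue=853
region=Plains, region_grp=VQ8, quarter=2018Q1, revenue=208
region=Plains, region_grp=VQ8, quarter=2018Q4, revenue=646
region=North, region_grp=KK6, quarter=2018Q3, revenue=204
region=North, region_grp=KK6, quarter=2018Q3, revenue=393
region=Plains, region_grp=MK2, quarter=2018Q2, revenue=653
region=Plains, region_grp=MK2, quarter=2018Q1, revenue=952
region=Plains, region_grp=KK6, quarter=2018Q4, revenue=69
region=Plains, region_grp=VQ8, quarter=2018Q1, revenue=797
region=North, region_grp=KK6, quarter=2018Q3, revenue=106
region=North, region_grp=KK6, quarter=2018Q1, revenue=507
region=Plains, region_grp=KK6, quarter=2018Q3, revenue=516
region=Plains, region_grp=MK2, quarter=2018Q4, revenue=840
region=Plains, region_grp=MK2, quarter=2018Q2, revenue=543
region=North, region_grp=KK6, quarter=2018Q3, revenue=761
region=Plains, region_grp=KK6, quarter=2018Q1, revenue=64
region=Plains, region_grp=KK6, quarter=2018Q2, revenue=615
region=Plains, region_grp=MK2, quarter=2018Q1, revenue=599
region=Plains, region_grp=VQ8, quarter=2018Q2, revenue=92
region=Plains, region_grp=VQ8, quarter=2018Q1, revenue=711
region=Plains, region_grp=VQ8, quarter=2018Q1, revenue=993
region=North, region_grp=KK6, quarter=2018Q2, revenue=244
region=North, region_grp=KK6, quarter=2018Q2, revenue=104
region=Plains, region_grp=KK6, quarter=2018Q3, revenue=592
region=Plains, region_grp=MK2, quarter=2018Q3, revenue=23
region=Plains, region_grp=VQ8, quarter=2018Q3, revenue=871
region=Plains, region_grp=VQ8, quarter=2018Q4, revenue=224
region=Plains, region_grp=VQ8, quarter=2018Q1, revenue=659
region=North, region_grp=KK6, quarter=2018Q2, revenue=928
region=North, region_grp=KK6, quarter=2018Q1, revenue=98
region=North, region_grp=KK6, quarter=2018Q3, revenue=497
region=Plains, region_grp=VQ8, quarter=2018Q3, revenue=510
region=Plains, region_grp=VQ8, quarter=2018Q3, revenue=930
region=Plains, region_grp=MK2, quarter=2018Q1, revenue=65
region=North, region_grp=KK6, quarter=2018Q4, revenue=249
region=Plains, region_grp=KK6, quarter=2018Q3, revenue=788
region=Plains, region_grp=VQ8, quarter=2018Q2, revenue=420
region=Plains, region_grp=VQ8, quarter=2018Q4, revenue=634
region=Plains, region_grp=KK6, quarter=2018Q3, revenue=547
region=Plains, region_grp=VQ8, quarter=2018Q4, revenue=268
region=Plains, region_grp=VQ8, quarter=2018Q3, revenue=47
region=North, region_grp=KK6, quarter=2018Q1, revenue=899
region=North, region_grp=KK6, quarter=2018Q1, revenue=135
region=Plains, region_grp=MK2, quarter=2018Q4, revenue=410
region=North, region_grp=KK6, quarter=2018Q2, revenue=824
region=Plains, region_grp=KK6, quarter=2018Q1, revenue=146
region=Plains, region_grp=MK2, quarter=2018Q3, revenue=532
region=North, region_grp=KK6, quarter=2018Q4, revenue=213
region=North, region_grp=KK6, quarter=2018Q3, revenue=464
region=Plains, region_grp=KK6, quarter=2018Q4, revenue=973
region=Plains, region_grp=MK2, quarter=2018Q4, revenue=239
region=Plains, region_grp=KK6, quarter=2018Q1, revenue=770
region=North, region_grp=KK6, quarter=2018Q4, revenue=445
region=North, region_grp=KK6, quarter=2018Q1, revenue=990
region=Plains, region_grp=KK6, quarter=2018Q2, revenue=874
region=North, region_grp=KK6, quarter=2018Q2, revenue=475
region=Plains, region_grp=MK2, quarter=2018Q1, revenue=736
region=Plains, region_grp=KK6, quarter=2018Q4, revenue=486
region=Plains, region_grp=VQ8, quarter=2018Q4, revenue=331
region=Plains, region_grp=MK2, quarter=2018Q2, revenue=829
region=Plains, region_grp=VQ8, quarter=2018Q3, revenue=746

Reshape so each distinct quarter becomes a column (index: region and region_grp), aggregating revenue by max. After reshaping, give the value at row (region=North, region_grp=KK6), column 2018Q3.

Rows with region=North, region_grp=KK6 and quarter=2018Q3: revenue values are 204, 393, 106, 761, 497, 464.
max(204, 393, 106, 761, 497, 464) = 761.

761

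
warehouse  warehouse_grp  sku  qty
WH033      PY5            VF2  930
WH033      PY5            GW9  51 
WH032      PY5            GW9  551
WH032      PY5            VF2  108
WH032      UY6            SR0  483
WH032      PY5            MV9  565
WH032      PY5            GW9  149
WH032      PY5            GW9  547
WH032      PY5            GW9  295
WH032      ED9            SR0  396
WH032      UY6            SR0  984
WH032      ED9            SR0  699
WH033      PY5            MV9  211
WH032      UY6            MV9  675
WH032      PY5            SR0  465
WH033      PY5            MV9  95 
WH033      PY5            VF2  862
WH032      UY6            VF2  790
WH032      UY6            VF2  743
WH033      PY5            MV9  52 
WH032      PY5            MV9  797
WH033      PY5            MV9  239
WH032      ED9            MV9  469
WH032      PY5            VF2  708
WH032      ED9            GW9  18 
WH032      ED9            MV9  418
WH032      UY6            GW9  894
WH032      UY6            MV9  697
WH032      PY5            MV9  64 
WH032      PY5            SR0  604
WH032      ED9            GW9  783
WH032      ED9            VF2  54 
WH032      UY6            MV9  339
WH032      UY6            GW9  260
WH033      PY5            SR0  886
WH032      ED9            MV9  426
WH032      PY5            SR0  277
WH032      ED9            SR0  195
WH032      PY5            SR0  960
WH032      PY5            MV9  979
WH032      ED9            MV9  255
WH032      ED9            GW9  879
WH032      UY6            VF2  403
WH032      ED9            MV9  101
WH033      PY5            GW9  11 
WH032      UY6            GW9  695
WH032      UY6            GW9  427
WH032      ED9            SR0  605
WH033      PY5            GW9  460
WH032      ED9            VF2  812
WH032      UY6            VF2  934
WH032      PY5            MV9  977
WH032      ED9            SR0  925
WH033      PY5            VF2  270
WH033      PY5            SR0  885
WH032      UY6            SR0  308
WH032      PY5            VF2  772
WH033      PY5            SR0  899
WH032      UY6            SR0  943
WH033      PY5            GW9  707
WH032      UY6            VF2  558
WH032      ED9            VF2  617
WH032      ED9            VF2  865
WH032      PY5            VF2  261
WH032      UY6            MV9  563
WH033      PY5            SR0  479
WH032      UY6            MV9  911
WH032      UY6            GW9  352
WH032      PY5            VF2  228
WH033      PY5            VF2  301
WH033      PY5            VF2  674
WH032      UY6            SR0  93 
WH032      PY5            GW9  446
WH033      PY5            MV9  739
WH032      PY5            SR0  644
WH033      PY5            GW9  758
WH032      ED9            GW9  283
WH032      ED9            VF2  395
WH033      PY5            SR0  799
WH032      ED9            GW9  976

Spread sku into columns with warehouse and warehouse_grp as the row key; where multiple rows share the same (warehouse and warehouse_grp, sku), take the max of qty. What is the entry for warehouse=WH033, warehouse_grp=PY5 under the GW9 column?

758

Rows with warehouse=WH033, warehouse_grp=PY5 and sku=GW9: qty values are 51, 11, 460, 707, 758.
max(51, 11, 460, 707, 758) = 758.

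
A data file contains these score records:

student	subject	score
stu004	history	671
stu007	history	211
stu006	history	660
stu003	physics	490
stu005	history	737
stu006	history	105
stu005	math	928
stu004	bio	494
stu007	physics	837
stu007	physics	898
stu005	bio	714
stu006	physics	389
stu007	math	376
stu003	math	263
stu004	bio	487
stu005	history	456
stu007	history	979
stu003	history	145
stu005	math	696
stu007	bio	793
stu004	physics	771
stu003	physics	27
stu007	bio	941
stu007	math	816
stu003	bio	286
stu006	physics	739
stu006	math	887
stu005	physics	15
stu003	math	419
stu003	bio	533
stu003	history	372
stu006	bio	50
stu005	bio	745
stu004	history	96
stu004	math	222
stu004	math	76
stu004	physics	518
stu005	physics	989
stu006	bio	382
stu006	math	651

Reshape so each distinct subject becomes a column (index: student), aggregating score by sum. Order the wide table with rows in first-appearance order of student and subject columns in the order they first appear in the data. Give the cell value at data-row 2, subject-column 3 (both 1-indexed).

With rows in first-appearance order of student, row 2 is student=stu007. subject columns in first-appearance order: history, physics, math, bio; column 3 is math.
Long rows with student=stu007, subject=math: 376 + 816 = 1192.

1192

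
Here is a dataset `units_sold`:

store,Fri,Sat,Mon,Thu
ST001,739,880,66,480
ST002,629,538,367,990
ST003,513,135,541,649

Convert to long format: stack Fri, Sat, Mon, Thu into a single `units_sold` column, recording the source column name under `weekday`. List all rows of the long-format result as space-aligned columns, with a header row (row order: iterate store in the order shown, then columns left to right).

Each (store, column) pair becomes one row: 3 × 4 = 12 rows.
For example, (ST001, Fri) → units_sold=739.

store  weekday  units_sold
ST001  Fri      739       
ST001  Sat      880       
ST001  Mon      66        
ST001  Thu      480       
ST002  Fri      629       
ST002  Sat      538       
ST002  Mon      367       
ST002  Thu      990       
ST003  Fri      513       
ST003  Sat      135       
ST003  Mon      541       
ST003  Thu      649       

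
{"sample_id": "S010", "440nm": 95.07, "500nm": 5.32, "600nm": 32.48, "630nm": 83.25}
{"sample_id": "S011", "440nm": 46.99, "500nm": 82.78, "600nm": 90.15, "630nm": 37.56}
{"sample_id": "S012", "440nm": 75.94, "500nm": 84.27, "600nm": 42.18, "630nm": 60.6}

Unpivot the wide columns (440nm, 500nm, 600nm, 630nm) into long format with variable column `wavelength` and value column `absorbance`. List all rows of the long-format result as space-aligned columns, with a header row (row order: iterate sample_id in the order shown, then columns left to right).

sample_id  wavelength  absorbance
S010       440nm       95.07     
S010       500nm       5.32      
S010       600nm       32.48     
S010       630nm       83.25     
S011       440nm       46.99     
S011       500nm       82.78     
S011       600nm       90.15     
S011       630nm       37.56     
S012       440nm       75.94     
S012       500nm       84.27     
S012       600nm       42.18     
S012       630nm       60.6      

Each (sample_id, column) pair becomes one row: 3 × 4 = 12 rows.
For example, (S010, 440nm) → absorbance=95.07.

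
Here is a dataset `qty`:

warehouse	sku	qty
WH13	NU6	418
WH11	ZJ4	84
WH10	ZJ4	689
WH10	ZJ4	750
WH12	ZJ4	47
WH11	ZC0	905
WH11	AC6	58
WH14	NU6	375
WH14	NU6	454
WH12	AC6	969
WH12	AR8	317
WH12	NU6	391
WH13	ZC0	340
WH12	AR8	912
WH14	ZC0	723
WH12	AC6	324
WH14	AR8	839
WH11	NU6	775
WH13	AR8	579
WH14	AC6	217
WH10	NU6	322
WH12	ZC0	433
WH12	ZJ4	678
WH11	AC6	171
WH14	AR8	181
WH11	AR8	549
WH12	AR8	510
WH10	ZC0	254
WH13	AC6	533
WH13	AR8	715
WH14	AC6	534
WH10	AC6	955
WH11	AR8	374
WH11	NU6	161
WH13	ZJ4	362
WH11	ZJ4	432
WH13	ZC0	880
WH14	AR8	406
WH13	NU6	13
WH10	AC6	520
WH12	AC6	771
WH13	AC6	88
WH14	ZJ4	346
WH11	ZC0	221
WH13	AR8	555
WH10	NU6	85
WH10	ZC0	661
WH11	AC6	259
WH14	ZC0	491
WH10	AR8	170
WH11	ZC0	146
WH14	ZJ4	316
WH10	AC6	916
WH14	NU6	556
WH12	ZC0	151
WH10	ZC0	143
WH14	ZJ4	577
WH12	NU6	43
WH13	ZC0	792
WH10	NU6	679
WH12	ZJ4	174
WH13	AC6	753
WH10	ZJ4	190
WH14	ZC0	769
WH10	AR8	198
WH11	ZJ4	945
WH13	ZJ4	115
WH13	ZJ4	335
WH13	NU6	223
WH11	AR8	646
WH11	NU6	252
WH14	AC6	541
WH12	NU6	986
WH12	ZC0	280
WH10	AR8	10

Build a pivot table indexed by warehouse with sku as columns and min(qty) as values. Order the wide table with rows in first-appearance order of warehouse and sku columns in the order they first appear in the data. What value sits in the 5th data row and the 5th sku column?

181

With rows in first-appearance order of warehouse, row 5 is warehouse=WH14. sku columns in first-appearance order: NU6, ZJ4, ZC0, AC6, AR8; column 5 is AR8.
Long rows with warehouse=WH14, sku=AR8: min(839, 181, 406) = 181.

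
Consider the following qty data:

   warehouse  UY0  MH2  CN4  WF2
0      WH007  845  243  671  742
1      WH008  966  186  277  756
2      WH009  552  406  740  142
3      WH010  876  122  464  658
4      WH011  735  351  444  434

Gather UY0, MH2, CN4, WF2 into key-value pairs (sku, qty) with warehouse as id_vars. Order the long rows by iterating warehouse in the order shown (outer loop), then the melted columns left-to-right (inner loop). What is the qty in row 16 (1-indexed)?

658

20 rows total (5 × 4). Row 16: index ⌊(16-1)/4⌋ = 3 into warehouse → WH010; (16-1) mod 4 = 3 into the melted columns → WF2.
So row 16 is (WH010, WF2, 658); qty = 658.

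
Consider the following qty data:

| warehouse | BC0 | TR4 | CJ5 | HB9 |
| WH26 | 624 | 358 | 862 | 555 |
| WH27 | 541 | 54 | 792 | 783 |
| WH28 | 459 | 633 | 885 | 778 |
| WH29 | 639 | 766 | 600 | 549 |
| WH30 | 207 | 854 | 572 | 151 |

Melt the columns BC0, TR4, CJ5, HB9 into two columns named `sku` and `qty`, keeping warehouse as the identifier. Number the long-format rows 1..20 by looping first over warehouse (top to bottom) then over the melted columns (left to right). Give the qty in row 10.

633

20 rows total (5 × 4). Row 10: index ⌊(10-1)/4⌋ = 2 into warehouse → WH28; (10-1) mod 4 = 1 into the melted columns → TR4.
So row 10 is (WH28, TR4, 633); qty = 633.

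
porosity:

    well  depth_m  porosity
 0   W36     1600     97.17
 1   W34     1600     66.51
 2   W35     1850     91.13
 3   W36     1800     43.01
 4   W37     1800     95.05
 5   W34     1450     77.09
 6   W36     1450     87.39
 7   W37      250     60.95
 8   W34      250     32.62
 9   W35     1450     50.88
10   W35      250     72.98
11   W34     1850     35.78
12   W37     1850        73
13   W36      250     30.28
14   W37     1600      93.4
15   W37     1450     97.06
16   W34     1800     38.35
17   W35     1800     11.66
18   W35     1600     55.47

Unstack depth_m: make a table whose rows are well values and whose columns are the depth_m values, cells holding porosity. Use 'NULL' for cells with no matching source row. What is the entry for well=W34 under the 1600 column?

66.51

The long row with well=W34, depth_m=1600 has porosity=66.51.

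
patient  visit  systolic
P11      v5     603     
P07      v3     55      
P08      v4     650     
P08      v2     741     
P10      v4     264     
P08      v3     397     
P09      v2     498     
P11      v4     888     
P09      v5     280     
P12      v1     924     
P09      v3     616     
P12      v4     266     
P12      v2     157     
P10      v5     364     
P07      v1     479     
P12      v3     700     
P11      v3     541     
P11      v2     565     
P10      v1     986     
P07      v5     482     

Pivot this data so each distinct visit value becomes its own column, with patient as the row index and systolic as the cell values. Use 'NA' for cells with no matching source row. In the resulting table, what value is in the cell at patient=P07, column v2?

NA

No long-format row has patient=P07 and visit=v2, so the cell is NA.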